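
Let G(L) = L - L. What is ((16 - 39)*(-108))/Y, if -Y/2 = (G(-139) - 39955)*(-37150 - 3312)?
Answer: -621/808329605 ≈ -7.6825e-7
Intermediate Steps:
G(L) = 0
Y = -3233318420 (Y = -2*(0 - 39955)*(-37150 - 3312) = -(-79910)*(-40462) = -2*1616659210 = -3233318420)
((16 - 39)*(-108))/Y = ((16 - 39)*(-108))/(-3233318420) = -23*(-108)*(-1/3233318420) = 2484*(-1/3233318420) = -621/808329605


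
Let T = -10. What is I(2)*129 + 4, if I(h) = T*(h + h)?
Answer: -5156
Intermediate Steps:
I(h) = -20*h (I(h) = -10*(h + h) = -20*h)
I(2)*129 + 4 = -20*2*129 + 4 = -40*129 + 4 = -5160 + 4 = -5156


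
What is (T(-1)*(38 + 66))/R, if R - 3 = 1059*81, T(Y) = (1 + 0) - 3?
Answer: -104/42891 ≈ -0.0024248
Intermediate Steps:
T(Y) = -2 (T(Y) = 1 - 3 = -2)
R = 85782 (R = 3 + 1059*81 = 3 + 85779 = 85782)
(T(-1)*(38 + 66))/R = -2*(38 + 66)/85782 = -2*104*(1/85782) = -208*1/85782 = -104/42891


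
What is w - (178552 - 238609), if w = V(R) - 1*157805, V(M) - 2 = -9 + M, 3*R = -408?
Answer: -97891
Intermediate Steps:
R = -136 (R = (⅓)*(-408) = -136)
V(M) = -7 + M (V(M) = 2 + (-9 + M) = -7 + M)
w = -157948 (w = (-7 - 136) - 1*157805 = -143 - 157805 = -157948)
w - (178552 - 238609) = -157948 - (178552 - 238609) = -157948 - 1*(-60057) = -157948 + 60057 = -97891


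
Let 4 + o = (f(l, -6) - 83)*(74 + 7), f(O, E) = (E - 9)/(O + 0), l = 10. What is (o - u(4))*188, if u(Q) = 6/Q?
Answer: -1287800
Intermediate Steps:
f(O, E) = (-9 + E)/O
o = -13697/2 (o = -4 + ((-9 - 6)/10 - 83)*(74 + 7) = -4 + ((1/10)*(-15) - 83)*81 = -4 + (-3/2 - 83)*81 = -4 - 169/2*81 = -4 - 13689/2 = -13697/2 ≈ -6848.5)
(o - u(4))*188 = (-13697/2 - 6/4)*188 = (-13697/2 - 1*3/2)*188 = (-13697/2 - 3/2)*188 = -6850*188 = -1287800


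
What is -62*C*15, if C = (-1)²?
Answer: -930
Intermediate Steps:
C = 1
-62*C*15 = -62*1*15 = -62*15 = -930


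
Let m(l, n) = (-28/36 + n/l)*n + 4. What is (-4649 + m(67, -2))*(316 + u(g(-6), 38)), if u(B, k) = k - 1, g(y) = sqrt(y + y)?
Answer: -988386233/603 ≈ -1.6391e+6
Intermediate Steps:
g(y) = sqrt(2)*sqrt(y) (g(y) = sqrt(2*y) = sqrt(2)*sqrt(y))
m(l, n) = 4 + n*(-7/9 + n/l) (m(l, n) = (-28*1/36 + n/l)*n + 4 = (-7/9 + n/l)*n + 4 = n*(-7/9 + n/l) + 4 = 4 + n*(-7/9 + n/l))
u(B, k) = -1 + k
(-4649 + m(67, -2))*(316 + u(g(-6), 38)) = (-4649 + (4 - 7/9*(-2) + (-2)**2/67))*(316 + (-1 + 38)) = (-4649 + (4 + 14/9 + (1/67)*4))*(316 + 37) = (-4649 + (4 + 14/9 + 4/67))*353 = (-4649 + 3386/603)*353 = -2799961/603*353 = -988386233/603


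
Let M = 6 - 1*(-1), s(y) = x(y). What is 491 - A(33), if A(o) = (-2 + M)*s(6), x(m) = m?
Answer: 461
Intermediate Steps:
s(y) = y
M = 7 (M = 6 + 1 = 7)
A(o) = 30 (A(o) = (-2 + 7)*6 = 5*6 = 30)
491 - A(33) = 491 - 1*30 = 491 - 30 = 461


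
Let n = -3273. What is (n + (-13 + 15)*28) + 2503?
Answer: -714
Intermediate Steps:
(n + (-13 + 15)*28) + 2503 = (-3273 + (-13 + 15)*28) + 2503 = (-3273 + 2*28) + 2503 = (-3273 + 56) + 2503 = -3217 + 2503 = -714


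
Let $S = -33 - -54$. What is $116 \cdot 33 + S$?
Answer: $3849$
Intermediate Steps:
$S = 21$ ($S = -33 + 54 = 21$)
$116 \cdot 33 + S = 116 \cdot 33 + 21 = 3828 + 21 = 3849$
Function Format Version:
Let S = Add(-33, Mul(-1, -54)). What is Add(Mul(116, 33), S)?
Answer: 3849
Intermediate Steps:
S = 21 (S = Add(-33, 54) = 21)
Add(Mul(116, 33), S) = Add(Mul(116, 33), 21) = Add(3828, 21) = 3849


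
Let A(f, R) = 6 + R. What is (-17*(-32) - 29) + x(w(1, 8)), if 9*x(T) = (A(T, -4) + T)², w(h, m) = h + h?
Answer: 4651/9 ≈ 516.78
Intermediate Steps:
w(h, m) = 2*h
x(T) = (2 + T)²/9 (x(T) = ((6 - 4) + T)²/9 = (2 + T)²/9)
(-17*(-32) - 29) + x(w(1, 8)) = (-17*(-32) - 29) + (2 + 2*1)²/9 = (544 - 29) + (2 + 2)²/9 = 515 + (⅑)*4² = 515 + (⅑)*16 = 515 + 16/9 = 4651/9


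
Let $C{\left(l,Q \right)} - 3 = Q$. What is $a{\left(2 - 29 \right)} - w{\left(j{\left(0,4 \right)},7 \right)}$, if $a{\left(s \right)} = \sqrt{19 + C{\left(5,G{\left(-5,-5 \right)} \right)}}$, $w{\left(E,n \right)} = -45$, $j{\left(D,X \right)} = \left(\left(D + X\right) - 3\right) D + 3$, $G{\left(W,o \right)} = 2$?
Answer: $45 + 2 \sqrt{6} \approx 49.899$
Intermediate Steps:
$j{\left(D,X \right)} = 3 + D \left(-3 + D + X\right)$ ($j{\left(D,X \right)} = \left(-3 + D + X\right) D + 3 = D \left(-3 + D + X\right) + 3 = 3 + D \left(-3 + D + X\right)$)
$C{\left(l,Q \right)} = 3 + Q$
$a{\left(s \right)} = 2 \sqrt{6}$ ($a{\left(s \right)} = \sqrt{19 + \left(3 + 2\right)} = \sqrt{19 + 5} = \sqrt{24} = 2 \sqrt{6}$)
$a{\left(2 - 29 \right)} - w{\left(j{\left(0,4 \right)},7 \right)} = 2 \sqrt{6} - -45 = 2 \sqrt{6} + 45 = 45 + 2 \sqrt{6}$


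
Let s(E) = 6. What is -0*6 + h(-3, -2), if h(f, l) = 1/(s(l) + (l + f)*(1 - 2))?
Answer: 1/11 ≈ 0.090909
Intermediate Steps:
h(f, l) = 1/(6 - f - l) (h(f, l) = 1/(6 + (l + f)*(1 - 2)) = 1/(6 + (f + l)*(-1)) = 1/(6 + (-f - l)) = 1/(6 - f - l))
-0*6 + h(-3, -2) = -0*6 - 1/(-6 - 3 - 2) = -7*0 - 1/(-11) = 0 - 1*(-1/11) = 0 + 1/11 = 1/11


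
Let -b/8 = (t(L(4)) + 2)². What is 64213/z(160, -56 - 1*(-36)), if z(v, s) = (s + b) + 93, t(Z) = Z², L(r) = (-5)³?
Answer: -64213/1953624959 ≈ -3.2869e-5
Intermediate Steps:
L(r) = -125
b = -1953625032 (b = -8*((-125)² + 2)² = -8*(15625 + 2)² = -8*15627² = -8*244203129 = -1953625032)
z(v, s) = -1953624939 + s (z(v, s) = (s - 1953625032) + 93 = (-1953625032 + s) + 93 = -1953624939 + s)
64213/z(160, -56 - 1*(-36)) = 64213/(-1953624939 + (-56 - 1*(-36))) = 64213/(-1953624939 + (-56 + 36)) = 64213/(-1953624939 - 20) = 64213/(-1953624959) = 64213*(-1/1953624959) = -64213/1953624959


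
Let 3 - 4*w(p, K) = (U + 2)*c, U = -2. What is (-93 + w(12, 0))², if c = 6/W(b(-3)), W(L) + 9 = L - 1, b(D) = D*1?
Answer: 136161/16 ≈ 8510.1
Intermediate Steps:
b(D) = D
W(L) = -10 + L (W(L) = -9 + (L - 1) = -9 + (-1 + L) = -10 + L)
c = -6/13 (c = 6/(-10 - 3) = 6/(-13) = 6*(-1/13) = -6/13 ≈ -0.46154)
w(p, K) = ¾ (w(p, K) = ¾ - (-2 + 2)*(-6)/(4*13) = ¾ - 0*(-6)/13 = ¾ - ¼*0 = ¾ + 0 = ¾)
(-93 + w(12, 0))² = (-93 + ¾)² = (-369/4)² = 136161/16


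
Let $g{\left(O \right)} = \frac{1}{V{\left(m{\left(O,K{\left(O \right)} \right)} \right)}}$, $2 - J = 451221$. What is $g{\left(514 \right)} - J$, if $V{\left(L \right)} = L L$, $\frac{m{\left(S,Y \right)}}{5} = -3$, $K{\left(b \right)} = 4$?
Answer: $\frac{101524276}{225} \approx 4.5122 \cdot 10^{5}$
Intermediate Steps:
$J = -451219$ ($J = 2 - 451221 = -451219$)
$m{\left(S,Y \right)} = -15$ ($m{\left(S,Y \right)} = 5 \left(-3\right) = -15$)
$V{\left(L \right)} = L^{2}$
$g{\left(O \right)} = \frac{1}{225}$ ($g{\left(O \right)} = \frac{1}{\left(-15\right)^{2}} = \frac{1}{225}$)
$g{\left(514 \right)} - J = \frac{1}{225} - -451219 = \frac{1}{225} + 451219 = \frac{101524276}{225}$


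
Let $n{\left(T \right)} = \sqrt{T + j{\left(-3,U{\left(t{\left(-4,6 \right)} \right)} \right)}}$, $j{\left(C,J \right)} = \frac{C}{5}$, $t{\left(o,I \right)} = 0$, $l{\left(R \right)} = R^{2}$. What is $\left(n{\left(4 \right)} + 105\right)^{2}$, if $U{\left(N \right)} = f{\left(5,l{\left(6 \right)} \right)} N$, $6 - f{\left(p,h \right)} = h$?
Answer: $\frac{\left(525 + \sqrt{85}\right)^{2}}{25} \approx 11416.0$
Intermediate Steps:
$f{\left(p,h \right)} = 6 - h$
$U{\left(N \right)} = - 30 N$ ($U{\left(N \right)} = \left(6 - 6^{2}\right) N = \left(6 - 36\right) N = - 30 N$)
$j{\left(C,J \right)} = \frac{C}{5}$ ($j{\left(C,J \right)} = C \frac{1}{5} = \frac{C}{5}$)
$n{\left(T \right)} = \sqrt{- \frac{3}{5} + T}$ ($n{\left(T \right)} = \sqrt{T + \frac{1}{5} \left(-3\right)} = \sqrt{T - \frac{3}{5}} = \sqrt{- \frac{3}{5} + T}$)
$\left(n{\left(4 \right)} + 105\right)^{2} = \left(\frac{\sqrt{-15 + 25 \cdot 4}}{5} + 105\right)^{2} = \left(\frac{\sqrt{-15 + 100}}{5} + 105\right)^{2} = \left(\frac{\sqrt{85}}{5} + 105\right)^{2} = \left(105 + \frac{\sqrt{85}}{5}\right)^{2}$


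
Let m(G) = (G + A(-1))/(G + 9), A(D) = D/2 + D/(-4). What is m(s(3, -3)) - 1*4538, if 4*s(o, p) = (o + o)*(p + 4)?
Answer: -190591/42 ≈ -4537.9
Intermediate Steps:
s(o, p) = o*(4 + p)/2 (s(o, p) = ((o + o)*(p + 4))/4 = ((2*o)*(4 + p))/4 = (2*o*(4 + p))/4 = o*(4 + p)/2)
A(D) = D/4 (A(D) = D*(½) + D*(-¼) = D/2 - D/4 = D/4)
m(G) = (-¼ + G)/(9 + G) (m(G) = (G + (¼)*(-1))/(G + 9) = (G - ¼)/(9 + G) = (-¼ + G)/(9 + G))
m(s(3, -3)) - 1*4538 = (-¼ + (½)*3*(4 - 3))/(9 + (½)*3*(4 - 3)) - 1*4538 = (-¼ + (½)*3*1)/(9 + (½)*3*1) - 4538 = (-¼ + 3/2)/(9 + 3/2) - 4538 = (5/4)/(21/2) - 4538 = (2/21)*(5/4) - 4538 = 5/42 - 4538 = -190591/42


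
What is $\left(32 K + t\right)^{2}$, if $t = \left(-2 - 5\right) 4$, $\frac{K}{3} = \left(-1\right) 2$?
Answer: $48400$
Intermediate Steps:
$K = -6$ ($K = 3 \left(\left(-1\right) 2\right) = 3 \left(-2\right) = -6$)
$t = -28$ ($t = \left(-7\right) 4 = -28$)
$\left(32 K + t\right)^{2} = \left(32 \left(-6\right) - 28\right)^{2} = \left(-192 - 28\right)^{2} = \left(-220\right)^{2} = 48400$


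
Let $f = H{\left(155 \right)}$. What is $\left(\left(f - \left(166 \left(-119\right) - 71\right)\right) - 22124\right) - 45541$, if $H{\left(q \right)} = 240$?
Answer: $-47600$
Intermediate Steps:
$f = 240$
$\left(\left(f - \left(166 \left(-119\right) - 71\right)\right) - 22124\right) - 45541 = \left(\left(240 - \left(166 \left(-119\right) - 71\right)\right) - 22124\right) - 45541 = \left(\left(240 - \left(-19754 - 71\right)\right) - 22124\right) - 45541 = \left(\left(240 - -19825\right) - 22124\right) - 45541 = \left(\left(240 + 19825\right) - 22124\right) - 45541 = \left(20065 - 22124\right) - 45541 = -2059 - 45541 = -47600$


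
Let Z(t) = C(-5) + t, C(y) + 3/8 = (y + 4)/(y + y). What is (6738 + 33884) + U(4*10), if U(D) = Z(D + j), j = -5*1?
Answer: 1626269/40 ≈ 40657.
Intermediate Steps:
C(y) = -3/8 + (4 + y)/(2*y) (C(y) = -3/8 + (y + 4)/(y + y) = -3/8 + (4 + y)/((2*y)) = -3/8 + (4 + y)*(1/(2*y)) = -3/8 + (4 + y)/(2*y))
j = -5
Z(t) = -11/40 + t (Z(t) = (⅛)*(16 - 5)/(-5) + t = (⅛)*(-⅕)*11 + t = -11/40 + t)
U(D) = -211/40 + D (U(D) = -11/40 + (D - 5) = -11/40 + (-5 + D) = -211/40 + D)
(6738 + 33884) + U(4*10) = (6738 + 33884) + (-211/40 + 4*10) = 40622 + (-211/40 + 40) = 40622 + 1389/40 = 1626269/40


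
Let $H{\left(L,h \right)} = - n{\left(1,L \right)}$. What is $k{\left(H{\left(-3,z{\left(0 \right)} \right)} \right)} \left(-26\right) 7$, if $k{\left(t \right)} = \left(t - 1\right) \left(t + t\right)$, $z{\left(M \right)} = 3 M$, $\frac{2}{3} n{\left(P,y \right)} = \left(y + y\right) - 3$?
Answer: $-61425$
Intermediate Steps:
$n{\left(P,y \right)} = - \frac{9}{2} + 3 y$ ($n{\left(P,y \right)} = \frac{3 \left(\left(y + y\right) - 3\right)}{2} = \frac{3 \left(2 y - 3\right)}{2} = \frac{3 \left(-3 + 2 y\right)}{2} = - \frac{9}{2} + 3 y$)
$H{\left(L,h \right)} = \frac{9}{2} - 3 L$ ($H{\left(L,h \right)} = - (- \frac{9}{2} + 3 L) = \frac{9}{2} - 3 L$)
$k{\left(t \right)} = 2 t \left(-1 + t\right)$ ($k{\left(t \right)} = \left(-1 + t\right) 2 t = 2 t \left(-1 + t\right)$)
$k{\left(H{\left(-3,z{\left(0 \right)} \right)} \right)} \left(-26\right) 7 = 2 \left(\frac{9}{2} - -9\right) \left(-1 + \left(\frac{9}{2} - -9\right)\right) \left(-26\right) 7 = 2 \left(\frac{9}{2} + 9\right) \left(-1 + \left(\frac{9}{2} + 9\right)\right) \left(-26\right) 7 = 2 \cdot \frac{27}{2} \left(-1 + \frac{27}{2}\right) \left(-26\right) 7 = 2 \cdot \frac{27}{2} \cdot \frac{25}{2} \left(-26\right) 7 = \frac{675}{2} \left(-26\right) 7 = \left(-8775\right) 7 = -61425$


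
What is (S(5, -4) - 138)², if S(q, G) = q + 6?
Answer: 16129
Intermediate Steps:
S(q, G) = 6 + q
(S(5, -4) - 138)² = ((6 + 5) - 138)² = (11 - 138)² = (-127)² = 16129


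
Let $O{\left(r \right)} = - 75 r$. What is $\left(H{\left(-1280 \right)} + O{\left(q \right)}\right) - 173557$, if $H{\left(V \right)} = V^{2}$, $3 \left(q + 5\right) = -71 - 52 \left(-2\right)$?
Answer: $1464393$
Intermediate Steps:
$q = 6$ ($q = -5 + \frac{-71 - 52 \left(-2\right)}{3} = -5 + \frac{-71 - -104}{3} = -5 + \frac{-71 + 104}{3} = -5 + \frac{1}{3} \cdot 33 = -5 + 11 = 6$)
$\left(H{\left(-1280 \right)} + O{\left(q \right)}\right) - 173557 = \left(\left(-1280\right)^{2} - 450\right) - 173557 = \left(1638400 - 450\right) - 173557 = 1637950 - 173557 = 1464393$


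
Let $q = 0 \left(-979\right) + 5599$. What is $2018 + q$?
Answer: $7617$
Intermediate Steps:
$q = 5599$ ($q = 0 + 5599 = 5599$)
$2018 + q = 2018 + 5599 = 7617$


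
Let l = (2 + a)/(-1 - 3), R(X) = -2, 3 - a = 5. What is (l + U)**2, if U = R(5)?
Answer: 4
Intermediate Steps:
a = -2 (a = 3 - 1*5 = 3 - 5 = -2)
U = -2
l = 0 (l = (2 - 2)/(-1 - 3) = 0/(-4) = 0*(-1/4) = 0)
(l + U)**2 = (0 - 2)**2 = (-2)**2 = 4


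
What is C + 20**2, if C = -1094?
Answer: -694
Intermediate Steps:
C + 20**2 = -1094 + 20**2 = -1094 + 400 = -694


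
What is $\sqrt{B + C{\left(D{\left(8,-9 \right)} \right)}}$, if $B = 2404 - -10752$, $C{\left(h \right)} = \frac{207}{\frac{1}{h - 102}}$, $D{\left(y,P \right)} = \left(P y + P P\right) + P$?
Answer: $i \sqrt{7958} \approx 89.208 i$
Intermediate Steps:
$D{\left(y,P \right)} = P + P^{2} + P y$ ($D{\left(y,P \right)} = \left(P y + P^{2}\right) + P = \left(P^{2} + P y\right) + P = P + P^{2} + P y$)
$C{\left(h \right)} = -21114 + 207 h$ ($C{\left(h \right)} = \frac{207}{\frac{1}{-102 + h}} = 207 \left(-102 + h\right) = -21114 + 207 h$)
$B = 13156$ ($B = 2404 + 10752 = 13156$)
$\sqrt{B + C{\left(D{\left(8,-9 \right)} \right)}} = \sqrt{13156 - \left(21114 - 207 \left(- 9 \left(1 - 9 + 8\right)\right)\right)} = \sqrt{13156 - \left(21114 - 207 \left(\left(-9\right) 0\right)\right)} = \sqrt{13156 + \left(-21114 + 207 \cdot 0\right)} = \sqrt{13156 + \left(-21114 + 0\right)} = \sqrt{13156 - 21114} = \sqrt{-7958} = i \sqrt{7958}$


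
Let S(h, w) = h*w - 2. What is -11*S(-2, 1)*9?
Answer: 396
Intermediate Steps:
S(h, w) = -2 + h*w
-11*S(-2, 1)*9 = -11*(-2 - 2*1)*9 = -11*(-2 - 2)*9 = -11*(-4)*9 = 44*9 = 396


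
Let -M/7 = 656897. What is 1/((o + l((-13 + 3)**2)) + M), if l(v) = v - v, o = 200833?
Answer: -1/4397446 ≈ -2.2740e-7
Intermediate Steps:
M = -4598279 (M = -7*656897 = -4598279)
l(v) = 0
1/((o + l((-13 + 3)**2)) + M) = 1/((200833 + 0) - 4598279) = 1/(200833 - 4598279) = 1/(-4397446) = -1/4397446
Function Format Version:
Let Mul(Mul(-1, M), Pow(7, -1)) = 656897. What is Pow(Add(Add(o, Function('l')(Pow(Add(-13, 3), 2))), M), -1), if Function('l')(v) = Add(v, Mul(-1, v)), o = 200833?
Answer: Rational(-1, 4397446) ≈ -2.2740e-7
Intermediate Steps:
M = -4598279 (M = Mul(-7, 656897) = -4598279)
Function('l')(v) = 0
Pow(Add(Add(o, Function('l')(Pow(Add(-13, 3), 2))), M), -1) = Pow(Add(Add(200833, 0), -4598279), -1) = Pow(Add(200833, -4598279), -1) = Pow(-4397446, -1) = Rational(-1, 4397446)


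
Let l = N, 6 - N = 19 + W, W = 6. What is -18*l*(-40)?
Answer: -13680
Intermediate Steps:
N = -19 (N = 6 - (19 + 6) = 6 - 1*25 = 6 - 25 = -19)
l = -19
-18*l*(-40) = -18*(-19)*(-40) = 342*(-40) = -13680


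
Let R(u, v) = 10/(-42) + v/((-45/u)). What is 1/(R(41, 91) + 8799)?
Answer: 315/2745493 ≈ 0.00011473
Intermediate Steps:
R(u, v) = -5/21 - u*v/45 (R(u, v) = 10*(-1/42) + v*(-u/45) = -5/21 - u*v/45)
1/(R(41, 91) + 8799) = 1/((-5/21 - 1/45*41*91) + 8799) = 1/((-5/21 - 3731/45) + 8799) = 1/(-26192/315 + 8799) = 1/(2745493/315) = 315/2745493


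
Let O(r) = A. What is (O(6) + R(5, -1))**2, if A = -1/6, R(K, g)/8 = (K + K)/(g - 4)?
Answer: 9409/36 ≈ 261.36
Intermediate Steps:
R(K, g) = 16*K/(-4 + g) (R(K, g) = 8*((K + K)/(g - 4)) = 8*((2*K)/(-4 + g)) = 8*(2*K/(-4 + g)) = 16*K/(-4 + g))
A = -1/6 (A = -1*1/6 = -1/6 ≈ -0.16667)
O(r) = -1/6
(O(6) + R(5, -1))**2 = (-1/6 + 16*5/(-4 - 1))**2 = (-1/6 + 16*5/(-5))**2 = (-1/6 + 16*5*(-1/5))**2 = (-1/6 - 16)**2 = (-97/6)**2 = 9409/36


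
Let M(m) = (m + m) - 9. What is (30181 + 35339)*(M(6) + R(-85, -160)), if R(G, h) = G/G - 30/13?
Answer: 110880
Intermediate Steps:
M(m) = -9 + 2*m (M(m) = 2*m - 9 = -9 + 2*m)
R(G, h) = -17/13 (R(G, h) = 1 - 30*1/13 = 1 - 30/13 = -17/13)
(30181 + 35339)*(M(6) + R(-85, -160)) = (30181 + 35339)*((-9 + 2*6) - 17/13) = 65520*((-9 + 12) - 17/13) = 65520*(3 - 17/13) = 65520*(22/13) = 110880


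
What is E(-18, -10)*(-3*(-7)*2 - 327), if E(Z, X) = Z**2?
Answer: -92340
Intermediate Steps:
E(-18, -10)*(-3*(-7)*2 - 327) = (-18)**2*(-3*(-7)*2 - 327) = 324*(21*2 - 327) = 324*(42 - 327) = 324*(-285) = -92340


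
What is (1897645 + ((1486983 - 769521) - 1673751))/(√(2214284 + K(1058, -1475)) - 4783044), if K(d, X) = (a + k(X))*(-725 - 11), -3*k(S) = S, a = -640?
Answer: -3376910375748/17158130686859 - 470678*√5227779/17158130686859 ≈ -0.19687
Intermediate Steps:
k(S) = -S/3
K(d, X) = 471040 + 736*X/3 (K(d, X) = (-640 - X/3)*(-725 - 11) = (-640 - X/3)*(-736) = 471040 + 736*X/3)
(1897645 + ((1486983 - 769521) - 1673751))/(√(2214284 + K(1058, -1475)) - 4783044) = (1897645 + ((1486983 - 769521) - 1673751))/(√(2214284 + (471040 + (736/3)*(-1475))) - 4783044) = (1897645 + (717462 - 1673751))/(√(2214284 + (471040 - 1085600/3)) - 4783044) = (1897645 - 956289)/(√(2214284 + 327520/3) - 4783044) = 941356/(√(6970372/3) - 4783044) = 941356/(2*√5227779/3 - 4783044) = 941356/(-4783044 + 2*√5227779/3)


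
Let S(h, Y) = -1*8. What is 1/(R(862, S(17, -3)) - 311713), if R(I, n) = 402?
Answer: -1/311311 ≈ -3.2122e-6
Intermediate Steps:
S(h, Y) = -8
1/(R(862, S(17, -3)) - 311713) = 1/(402 - 311713) = 1/(-311311) = -1/311311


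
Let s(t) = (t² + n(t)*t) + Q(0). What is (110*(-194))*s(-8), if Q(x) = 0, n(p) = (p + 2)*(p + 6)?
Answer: 682880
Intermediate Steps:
n(p) = (2 + p)*(6 + p)
s(t) = t² + t*(12 + t² + 8*t) (s(t) = (t² + (12 + t² + 8*t)*t) + 0 = (t² + t*(12 + t² + 8*t)) + 0 = t² + t*(12 + t² + 8*t))
(110*(-194))*s(-8) = (110*(-194))*(-8*(12 + (-8)² + 9*(-8))) = -(-170720)*(12 + 64 - 72) = -(-170720)*4 = -21340*(-32) = 682880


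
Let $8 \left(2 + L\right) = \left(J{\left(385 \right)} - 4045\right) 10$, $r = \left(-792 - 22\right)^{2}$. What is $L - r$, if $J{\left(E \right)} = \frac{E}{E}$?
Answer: $-667653$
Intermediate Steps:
$r = 662596$ ($r = \left(-814\right)^{2} = 662596$)
$J{\left(E \right)} = 1$
$L = -5057$ ($L = -2 + \frac{\left(1 - 4045\right) 10}{8} = -2 + \frac{\left(-4044\right) 10}{8} = -2 + \frac{1}{8} \left(-40440\right) = -2 - 5055 = -5057$)
$L - r = -5057 - 662596 = -667653$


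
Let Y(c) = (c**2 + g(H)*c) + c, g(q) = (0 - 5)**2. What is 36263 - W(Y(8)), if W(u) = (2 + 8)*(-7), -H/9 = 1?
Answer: 36333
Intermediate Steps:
H = -9 (H = -9*1 = -9)
g(q) = 25 (g(q) = (-5)**2 = 25)
Y(c) = c**2 + 26*c (Y(c) = (c**2 + 25*c) + c = c**2 + 26*c)
W(u) = -70 (W(u) = 10*(-7) = -70)
36263 - W(Y(8)) = 36263 - 1*(-70) = 36263 + 70 = 36333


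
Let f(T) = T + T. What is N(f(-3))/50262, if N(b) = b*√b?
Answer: -I*√6/8377 ≈ -0.00029241*I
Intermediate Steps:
f(T) = 2*T
N(b) = b^(3/2)
N(f(-3))/50262 = (2*(-3))^(3/2)/50262 = (-6)^(3/2)*(1/50262) = -6*I*√6*(1/50262) = -I*√6/8377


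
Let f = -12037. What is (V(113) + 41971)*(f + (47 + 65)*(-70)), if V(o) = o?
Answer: -836503668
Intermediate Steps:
(V(113) + 41971)*(f + (47 + 65)*(-70)) = (113 + 41971)*(-12037 + (47 + 65)*(-70)) = 42084*(-12037 + 112*(-70)) = 42084*(-12037 - 7840) = 42084*(-19877) = -836503668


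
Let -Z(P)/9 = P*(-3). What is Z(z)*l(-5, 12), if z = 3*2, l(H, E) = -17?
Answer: -2754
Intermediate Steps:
z = 6
Z(P) = 27*P (Z(P) = -9*P*(-3) = -(-27)*P = 27*P)
Z(z)*l(-5, 12) = (27*6)*(-17) = 162*(-17) = -2754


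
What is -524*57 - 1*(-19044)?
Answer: -10824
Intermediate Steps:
-524*57 - 1*(-19044) = -29868 + 19044 = -10824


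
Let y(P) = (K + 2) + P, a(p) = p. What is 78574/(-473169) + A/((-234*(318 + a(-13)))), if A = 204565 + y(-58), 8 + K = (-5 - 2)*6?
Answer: -3790795813/1250743390 ≈ -3.0308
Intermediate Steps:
K = -50 (K = -8 + (-5 - 2)*6 = -8 - 7*6 = -8 - 42 = -50)
y(P) = -48 + P (y(P) = (-50 + 2) + P = -48 + P)
A = 204459 (A = 204565 + (-48 - 58) = 204565 - 106 = 204459)
78574/(-473169) + A/((-234*(318 + a(-13)))) = 78574/(-473169) + 204459/((-234*(318 - 13))) = 78574*(-1/473169) + 204459/((-234*305)) = -78574/473169 + 204459/(-71370) = -78574/473169 + 204459*(-1/71370) = -78574/473169 - 68153/23790 = -3790795813/1250743390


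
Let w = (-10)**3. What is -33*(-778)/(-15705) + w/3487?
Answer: -35076746/18254445 ≈ -1.9215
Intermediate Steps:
w = -1000
-33*(-778)/(-15705) + w/3487 = -33*(-778)/(-15705) - 1000/3487 = 25674*(-1/15705) - 1000*1/3487 = -8558/5235 - 1000/3487 = -35076746/18254445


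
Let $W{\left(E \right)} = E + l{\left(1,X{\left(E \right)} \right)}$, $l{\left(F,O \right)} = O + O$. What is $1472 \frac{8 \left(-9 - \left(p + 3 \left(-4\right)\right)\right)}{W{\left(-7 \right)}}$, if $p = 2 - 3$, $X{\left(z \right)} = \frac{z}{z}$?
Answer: $- \frac{47104}{5} \approx -9420.8$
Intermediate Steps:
$X{\left(z \right)} = 1$
$l{\left(F,O \right)} = 2 O$
$p = -1$ ($p = 2 - 3 = -1$)
$W{\left(E \right)} = 2 + E$ ($W{\left(E \right)} = E + 2 \cdot 1 = E + 2 = 2 + E$)
$1472 \frac{8 \left(-9 - \left(p + 3 \left(-4\right)\right)\right)}{W{\left(-7 \right)}} = 1472 \frac{8 \left(-9 - \left(-1 + 3 \left(-4\right)\right)\right)}{2 - 7} = 1472 \frac{8 \left(-9 - \left(-1 - 12\right)\right)}{-5} = 1472 \cdot 8 \left(-9 - -13\right) \left(- \frac{1}{5}\right) = 1472 \cdot 8 \left(-9 + 13\right) \left(- \frac{1}{5}\right) = 1472 \cdot 8 \cdot 4 \left(- \frac{1}{5}\right) = 1472 \cdot 32 \left(- \frac{1}{5}\right) = 1472 \left(- \frac{32}{5}\right) = - \frac{47104}{5}$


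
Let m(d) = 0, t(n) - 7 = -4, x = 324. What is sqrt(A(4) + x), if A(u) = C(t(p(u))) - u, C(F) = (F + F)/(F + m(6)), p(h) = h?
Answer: sqrt(322) ≈ 17.944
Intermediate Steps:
t(n) = 3 (t(n) = 7 - 4 = 3)
C(F) = 2 (C(F) = (F + F)/(F + 0) = (2*F)/F = 2)
A(u) = 2 - u
sqrt(A(4) + x) = sqrt((2 - 1*4) + 324) = sqrt((2 - 4) + 324) = sqrt(-2 + 324) = sqrt(322)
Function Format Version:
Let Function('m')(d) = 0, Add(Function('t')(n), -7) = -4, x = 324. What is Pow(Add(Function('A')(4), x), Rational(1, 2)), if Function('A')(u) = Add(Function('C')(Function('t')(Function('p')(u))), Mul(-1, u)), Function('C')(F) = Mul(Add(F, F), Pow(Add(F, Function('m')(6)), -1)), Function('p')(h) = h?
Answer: Pow(322, Rational(1, 2)) ≈ 17.944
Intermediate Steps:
Function('t')(n) = 3 (Function('t')(n) = Add(7, -4) = 3)
Function('C')(F) = 2 (Function('C')(F) = Mul(Add(F, F), Pow(Add(F, 0), -1)) = Mul(Mul(2, F), Pow(F, -1)) = 2)
Function('A')(u) = Add(2, Mul(-1, u))
Pow(Add(Function('A')(4), x), Rational(1, 2)) = Pow(Add(Add(2, Mul(-1, 4)), 324), Rational(1, 2)) = Pow(Add(Add(2, -4), 324), Rational(1, 2)) = Pow(Add(-2, 324), Rational(1, 2)) = Pow(322, Rational(1, 2))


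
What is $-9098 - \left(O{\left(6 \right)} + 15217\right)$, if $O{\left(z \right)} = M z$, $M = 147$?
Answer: $-25197$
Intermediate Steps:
$O{\left(z \right)} = 147 z$
$-9098 - \left(O{\left(6 \right)} + 15217\right) = -9098 - \left(147 \cdot 6 + 15217\right) = -9098 - \left(882 + 15217\right) = -9098 - 16099 = -25197$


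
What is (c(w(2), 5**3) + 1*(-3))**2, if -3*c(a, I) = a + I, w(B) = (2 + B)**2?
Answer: 2500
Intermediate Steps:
c(a, I) = -I/3 - a/3 (c(a, I) = -(a + I)/3 = -(I + a)/3 = -I/3 - a/3)
(c(w(2), 5**3) + 1*(-3))**2 = ((-1/3*5**3 - (2 + 2)**2/3) + 1*(-3))**2 = ((-1/3*125 - 1/3*4**2) - 3)**2 = ((-125/3 - 1/3*16) - 3)**2 = ((-125/3 - 16/3) - 3)**2 = (-47 - 3)**2 = (-50)**2 = 2500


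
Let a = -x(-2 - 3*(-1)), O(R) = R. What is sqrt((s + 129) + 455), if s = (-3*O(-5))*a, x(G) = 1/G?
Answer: sqrt(569) ≈ 23.854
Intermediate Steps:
a = -1 (a = -1/(-2 - 3*(-1)) = -1/(-2 + 3) = -1/1 = -1*1 = -1)
s = -15 (s = -3*(-5)*(-1) = 15*(-1) = -15)
sqrt((s + 129) + 455) = sqrt((-15 + 129) + 455) = sqrt(114 + 455) = sqrt(569)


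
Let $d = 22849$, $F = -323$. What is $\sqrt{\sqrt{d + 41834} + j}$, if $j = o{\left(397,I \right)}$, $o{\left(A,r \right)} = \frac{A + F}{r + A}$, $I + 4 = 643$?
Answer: $\frac{\sqrt{14 + 588 \sqrt{7187}}}{14} \approx 15.95$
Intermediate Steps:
$I = 639$ ($I = -4 + 643 = 639$)
$o{\left(A,r \right)} = \frac{-323 + A}{A + r}$ ($o{\left(A,r \right)} = \frac{A - 323}{r + A} = \frac{-323 + A}{A + r}$)
$j = \frac{1}{14}$ ($j = \frac{-323 + 397}{397 + 639} = \frac{1}{1036} \cdot 74 = \frac{1}{14} \approx 0.071429$)
$\sqrt{\sqrt{d + 41834} + j} = \sqrt{\sqrt{22849 + 41834} + \frac{1}{14}} = \sqrt{\sqrt{64683} + \frac{1}{14}} = \sqrt{3 \sqrt{7187} + \frac{1}{14}} = \sqrt{\frac{1}{14} + 3 \sqrt{7187}}$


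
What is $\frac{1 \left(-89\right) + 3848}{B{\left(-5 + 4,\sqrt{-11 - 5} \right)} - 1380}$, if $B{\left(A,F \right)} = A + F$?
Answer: $- \frac{5191179}{1907177} - \frac{15036 i}{1907177} \approx -2.7219 - 0.0078839 i$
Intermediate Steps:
$\frac{1 \left(-89\right) + 3848}{B{\left(-5 + 4,\sqrt{-11 - 5} \right)} - 1380} = \frac{1 \left(-89\right) + 3848}{\left(\left(-5 + 4\right) + \sqrt{-11 - 5}\right) - 1380} = \frac{-89 + 3848}{\left(-1 + \sqrt{-16}\right) - 1380} = \frac{3759}{\left(-1 + 4 i\right) - 1380} = \frac{3759}{-1381 + 4 i} = 3759 \frac{-1381 - 4 i}{1907177} = \frac{3759 \left(-1381 - 4 i\right)}{1907177}$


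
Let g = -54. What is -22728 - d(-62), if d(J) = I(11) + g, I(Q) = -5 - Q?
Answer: -22658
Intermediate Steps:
d(J) = -70 (d(J) = (-5 - 1*11) - 54 = (-5 - 11) - 54 = -16 - 54 = -70)
-22728 - d(-62) = -22728 - 1*(-70) = -22728 + 70 = -22658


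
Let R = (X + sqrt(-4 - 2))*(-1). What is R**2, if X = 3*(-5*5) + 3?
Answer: (72 - I*sqrt(6))**2 ≈ 5178.0 - 352.73*I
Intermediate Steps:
X = -72 (X = 3*(-25) + 3 = -75 + 3 = -72)
R = 72 - I*sqrt(6) (R = (-72 + sqrt(-4 - 2))*(-1) = (-72 + sqrt(-6))*(-1) = (-72 + I*sqrt(6))*(-1) = 72 - I*sqrt(6) ≈ 72.0 - 2.4495*I)
R**2 = (72 - I*sqrt(6))**2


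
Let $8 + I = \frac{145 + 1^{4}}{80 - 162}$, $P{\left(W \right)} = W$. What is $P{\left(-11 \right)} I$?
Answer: $\frac{4411}{41} \approx 107.59$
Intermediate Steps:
$I = - \frac{401}{41}$ ($I = -8 + \frac{145 + 1^{4}}{80 - 162} = -8 + \frac{145 + 1}{-82} = -8 + 146 \left(- \frac{1}{82}\right) = -8 - \frac{73}{41} = - \frac{401}{41} \approx -9.7805$)
$P{\left(-11 \right)} I = \left(-11\right) \left(- \frac{401}{41}\right) = \frac{4411}{41}$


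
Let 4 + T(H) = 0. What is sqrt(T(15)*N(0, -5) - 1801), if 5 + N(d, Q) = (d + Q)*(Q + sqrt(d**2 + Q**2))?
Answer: I*sqrt(1781) ≈ 42.202*I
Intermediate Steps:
T(H) = -4 (T(H) = -4 + 0 = -4)
N(d, Q) = -5 + (Q + d)*(Q + sqrt(Q**2 + d**2)) (N(d, Q) = -5 + (d + Q)*(Q + sqrt(d**2 + Q**2)) = -5 + (Q + d)*(Q + sqrt(Q**2 + d**2)))
sqrt(T(15)*N(0, -5) - 1801) = sqrt(-4*(-5 + (-5)**2 - 5*0 - 5*sqrt((-5)**2 + 0**2) + 0*sqrt((-5)**2 + 0**2)) - 1801) = sqrt(-4*(-5 + 25 + 0 - 5*sqrt(25 + 0) + 0*sqrt(25 + 0)) - 1801) = sqrt(-4*(-5 + 25 + 0 - 5*sqrt(25) + 0*sqrt(25)) - 1801) = sqrt(-4*(-5 + 25 + 0 - 5*5 + 0*5) - 1801) = sqrt(-4*(-5 + 25 + 0 - 25 + 0) - 1801) = sqrt(-4*(-5) - 1801) = sqrt(20 - 1801) = sqrt(-1781) = I*sqrt(1781)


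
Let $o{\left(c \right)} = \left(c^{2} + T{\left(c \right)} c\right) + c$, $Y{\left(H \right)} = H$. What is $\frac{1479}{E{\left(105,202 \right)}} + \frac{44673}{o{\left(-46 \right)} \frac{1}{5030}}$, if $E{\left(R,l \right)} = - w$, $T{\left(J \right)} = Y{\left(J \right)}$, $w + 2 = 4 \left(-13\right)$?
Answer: $\frac{2023378559}{37674} \approx 53708.0$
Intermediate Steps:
$w = -54$ ($w = -2 + 4 \left(-13\right) = -2 - 52 = -54$)
$T{\left(J \right)} = J$
$o{\left(c \right)} = c + 2 c^{2}$ ($o{\left(c \right)} = \left(c^{2} + c c\right) + c = \left(c^{2} + c^{2}\right) + c = 2 c^{2} + c = c + 2 c^{2}$)
$E{\left(R,l \right)} = 54$ ($E{\left(R,l \right)} = \left(-1\right) \left(-54\right) = 54$)
$\frac{1479}{E{\left(105,202 \right)}} + \frac{44673}{o{\left(-46 \right)} \frac{1}{5030}} = \frac{1479}{54} + \frac{44673}{- 46 \left(1 + 2 \left(-46\right)\right) \frac{1}{5030}} = 1479 \cdot \frac{1}{54} + \frac{44673}{- 46 \left(1 - 92\right) \frac{1}{5030}} = \frac{493}{18} + \frac{44673}{\left(-46\right) \left(-91\right) \frac{1}{5030}} = \frac{493}{18} + \frac{44673}{4186 \cdot \frac{1}{5030}} = \frac{493}{18} + \frac{44673}{\frac{2093}{2515}} = \frac{493}{18} + 44673 \cdot \frac{2515}{2093} = \frac{493}{18} + \frac{112352595}{2093} = \frac{2023378559}{37674}$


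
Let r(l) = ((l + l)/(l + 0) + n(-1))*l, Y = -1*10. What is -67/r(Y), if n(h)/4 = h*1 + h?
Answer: -67/60 ≈ -1.1167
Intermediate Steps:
Y = -10
n(h) = 8*h (n(h) = 4*(h*1 + h) = 4*(h + h) = 4*(2*h) = 8*h)
r(l) = -6*l (r(l) = ((l + l)/(l + 0) + 8*(-1))*l = ((2*l)/l - 8)*l = (2 - 8)*l = -6*l)
-67/r(Y) = -67/((-6*(-10))) = -67/60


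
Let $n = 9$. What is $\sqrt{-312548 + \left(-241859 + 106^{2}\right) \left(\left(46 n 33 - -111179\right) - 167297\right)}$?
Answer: $2 \sqrt{2447754385} \approx 98950.0$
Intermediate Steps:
$\sqrt{-312548 + \left(-241859 + 106^{2}\right) \left(\left(46 n 33 - -111179\right) - 167297\right)} = \sqrt{-312548 + \left(-241859 + 106^{2}\right) \left(\left(46 \cdot 9 \cdot 33 - -111179\right) - 167297\right)} = \sqrt{-312548 + \left(-241859 + 11236\right) \left(\left(414 \cdot 33 + 111179\right) - 167297\right)} = \sqrt{-312548 - 230623 \left(\left(13662 + 111179\right) - 167297\right)} = \sqrt{-312548 - 230623 \left(124841 - 167297\right)} = \sqrt{-312548 - -9791330088} = \sqrt{-312548 + 9791330088} = \sqrt{9791017540} = 2 \sqrt{2447754385}$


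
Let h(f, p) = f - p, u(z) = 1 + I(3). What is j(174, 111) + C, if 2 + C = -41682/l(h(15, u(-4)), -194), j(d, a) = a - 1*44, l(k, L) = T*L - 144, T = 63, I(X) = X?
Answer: 140912/2061 ≈ 68.371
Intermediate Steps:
u(z) = 4 (u(z) = 1 + 3 = 4)
l(k, L) = -144 + 63*L (l(k, L) = 63*L - 144 = -144 + 63*L)
j(d, a) = -44 + a (j(d, a) = a - 44 = -44 + a)
C = 2825/2061 (C = -2 - 41682/(-144 + 63*(-194)) = -2 - 41682/(-144 - 12222) = -2 - 41682/(-12366) = -2 - 41682*(-1/12366) = -2 + 6947/2061 = 2825/2061 ≈ 1.3707)
j(174, 111) + C = (-44 + 111) + 2825/2061 = 67 + 2825/2061 = 140912/2061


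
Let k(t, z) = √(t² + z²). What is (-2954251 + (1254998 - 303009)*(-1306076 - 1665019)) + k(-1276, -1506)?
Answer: -2828452712206 + 2*√974053 ≈ -2.8285e+12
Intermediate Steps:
(-2954251 + (1254998 - 303009)*(-1306076 - 1665019)) + k(-1276, -1506) = (-2954251 + (1254998 - 303009)*(-1306076 - 1665019)) + √((-1276)² + (-1506)²) = (-2954251 + 951989*(-2971095)) + √(1628176 + 2268036) = (-2954251 - 2828449757955) + √3896212 = -2828452712206 + 2*√974053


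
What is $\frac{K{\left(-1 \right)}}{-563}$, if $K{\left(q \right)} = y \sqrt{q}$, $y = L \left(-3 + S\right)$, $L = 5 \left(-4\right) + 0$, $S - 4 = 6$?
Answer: $\frac{140 i}{563} \approx 0.24867 i$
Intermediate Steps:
$S = 10$ ($S = 4 + 6 = 10$)
$L = -20$ ($L = -20 + 0 = -20$)
$y = -140$ ($y = - 20 \left(-3 + 10\right) = \left(-20\right) 7 = -140$)
$K{\left(q \right)} = - 140 \sqrt{q}$
$\frac{K{\left(-1 \right)}}{-563} = \frac{\left(-140\right) \sqrt{-1}}{-563} = - 140 i \left(- \frac{1}{563}\right) = \frac{140 i}{563}$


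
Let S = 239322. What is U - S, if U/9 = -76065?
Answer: -923907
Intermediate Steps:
U = -684585 (U = 9*(-76065) = -684585)
U - S = -684585 - 1*239322 = -684585 - 239322 = -923907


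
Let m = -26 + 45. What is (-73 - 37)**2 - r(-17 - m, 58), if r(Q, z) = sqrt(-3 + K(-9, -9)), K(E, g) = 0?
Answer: 12100 - I*sqrt(3) ≈ 12100.0 - 1.732*I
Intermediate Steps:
m = 19
r(Q, z) = I*sqrt(3) (r(Q, z) = sqrt(-3 + 0) = sqrt(-3) = I*sqrt(3))
(-73 - 37)**2 - r(-17 - m, 58) = (-73 - 37)**2 - I*sqrt(3) = (-110)**2 - I*sqrt(3) = 12100 - I*sqrt(3)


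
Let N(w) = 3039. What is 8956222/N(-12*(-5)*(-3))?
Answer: 8956222/3039 ≈ 2947.1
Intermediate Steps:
8956222/N(-12*(-5)*(-3)) = 8956222/3039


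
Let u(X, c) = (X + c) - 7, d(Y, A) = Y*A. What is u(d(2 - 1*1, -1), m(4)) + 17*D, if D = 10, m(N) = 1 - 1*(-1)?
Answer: 164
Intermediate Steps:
d(Y, A) = A*Y
m(N) = 2 (m(N) = 1 + 1 = 2)
u(X, c) = -7 + X + c
u(d(2 - 1*1, -1), m(4)) + 17*D = (-7 - (2 - 1*1) + 2) + 17*10 = (-7 - (2 - 1) + 2) + 170 = (-7 - 1*1 + 2) + 170 = (-7 - 1 + 2) + 170 = -6 + 170 = 164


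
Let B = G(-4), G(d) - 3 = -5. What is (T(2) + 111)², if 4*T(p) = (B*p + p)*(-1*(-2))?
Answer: 12100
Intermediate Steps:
G(d) = -2 (G(d) = 3 - 5 = -2)
B = -2
T(p) = -p/2 (T(p) = ((-2*p + p)*(-1*(-2)))/4 = (-p*2)/4 = (-2*p)/4 = -p/2)
(T(2) + 111)² = (-½*2 + 111)² = (-1 + 111)² = 110² = 12100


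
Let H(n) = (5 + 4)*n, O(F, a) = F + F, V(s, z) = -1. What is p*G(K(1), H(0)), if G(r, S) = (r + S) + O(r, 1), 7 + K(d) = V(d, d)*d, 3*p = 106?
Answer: -848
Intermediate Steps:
O(F, a) = 2*F
p = 106/3 (p = (⅓)*106 = 106/3 ≈ 35.333)
K(d) = -7 - d
H(n) = 9*n
G(r, S) = S + 3*r (G(r, S) = (r + S) + 2*r = (S + r) + 2*r = S + 3*r)
p*G(K(1), H(0)) = 106*(9*0 + 3*(-7 - 1*1))/3 = 106*(0 + 3*(-7 - 1))/3 = 106*(0 + 3*(-8))/3 = 106*(0 - 24)/3 = (106/3)*(-24) = -848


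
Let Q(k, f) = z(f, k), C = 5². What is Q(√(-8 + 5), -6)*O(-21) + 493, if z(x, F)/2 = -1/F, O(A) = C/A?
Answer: 493 - 50*I*√3/63 ≈ 493.0 - 1.3746*I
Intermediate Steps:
C = 25
O(A) = 25/A
z(x, F) = -2/F (z(x, F) = 2*(-1/F) = -2/F)
Q(k, f) = -2/k
Q(√(-8 + 5), -6)*O(-21) + 493 = (-2/√(-8 + 5))*(25/(-21)) + 493 = (-2*(-I*√3/3))*(25*(-1/21)) + 493 = -2*(-I*√3/3)*(-25/21) + 493 = -(-2)*I*√3/3*(-25/21) + 493 = (2*I*√3/3)*(-25/21) + 493 = -50*I*√3/63 + 493 = 493 - 50*I*√3/63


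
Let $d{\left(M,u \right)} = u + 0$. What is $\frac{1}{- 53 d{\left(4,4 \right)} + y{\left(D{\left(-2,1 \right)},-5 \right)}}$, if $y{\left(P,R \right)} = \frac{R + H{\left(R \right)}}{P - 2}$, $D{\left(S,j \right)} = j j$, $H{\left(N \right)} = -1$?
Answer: $- \frac{1}{206} \approx -0.0048544$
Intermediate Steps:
$d{\left(M,u \right)} = u$
$D{\left(S,j \right)} = j^{2}$
$y{\left(P,R \right)} = \frac{-1 + R}{-2 + P}$ ($y{\left(P,R \right)} = \frac{R - 1}{P - 2} = \frac{-1 + R}{-2 + P}$)
$\frac{1}{- 53 d{\left(4,4 \right)} + y{\left(D{\left(-2,1 \right)},-5 \right)}} = \frac{1}{\left(-53\right) 4 + \frac{-1 - 5}{-2 + 1^{2}}} = \frac{1}{-212 + \frac{1}{-2 + 1} \left(-6\right)} = \frac{1}{-212 + \frac{1}{-1} \left(-6\right)} = \frac{1}{-212 - -6} = \frac{1}{-212 + 6} = \frac{1}{-206} = - \frac{1}{206}$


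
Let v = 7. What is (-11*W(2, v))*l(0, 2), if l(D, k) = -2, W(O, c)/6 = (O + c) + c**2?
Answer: 7656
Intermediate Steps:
W(O, c) = 6*O + 6*c + 6*c**2 (W(O, c) = 6*((O + c) + c**2) = 6*(O + c + c**2) = 6*O + 6*c + 6*c**2)
(-11*W(2, v))*l(0, 2) = -11*(6*2 + 6*7 + 6*7**2)*(-2) = -11*(12 + 42 + 6*49)*(-2) = -11*(12 + 42 + 294)*(-2) = -11*348*(-2) = -3828*(-2) = 7656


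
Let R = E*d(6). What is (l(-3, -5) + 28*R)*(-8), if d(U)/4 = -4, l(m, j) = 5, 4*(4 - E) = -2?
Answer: 16088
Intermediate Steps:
E = 9/2 (E = 4 - 1/4*(-2) = 4 + 1/2 = 9/2 ≈ 4.5000)
d(U) = -16 (d(U) = 4*(-4) = -16)
R = -72 (R = (9/2)*(-16) = -72)
(l(-3, -5) + 28*R)*(-8) = (5 + 28*(-72))*(-8) = (5 - 2016)*(-8) = -2011*(-8) = 16088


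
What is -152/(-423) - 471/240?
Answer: -54251/33840 ≈ -1.6032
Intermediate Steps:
-152/(-423) - 471/240 = -152*(-1/423) - 471*1/240 = 152/423 - 157/80 = -54251/33840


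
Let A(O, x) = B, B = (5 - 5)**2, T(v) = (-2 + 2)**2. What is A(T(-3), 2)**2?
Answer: 0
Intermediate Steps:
T(v) = 0 (T(v) = 0**2 = 0)
B = 0 (B = 0**2 = 0)
A(O, x) = 0
A(T(-3), 2)**2 = 0**2 = 0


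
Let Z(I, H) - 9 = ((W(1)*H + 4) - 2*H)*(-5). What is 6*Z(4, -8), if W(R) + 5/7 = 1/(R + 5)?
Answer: -4742/7 ≈ -677.43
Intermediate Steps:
W(R) = -5/7 + 1/(5 + R) (W(R) = -5/7 + 1/(R + 5) = -5/7 + 1/(5 + R))
Z(I, H) = -11 + 535*H/42 (Z(I, H) = 9 + ((((-18 - 5*1)/(7*(5 + 1)))*H + 4) - 2*H)*(-5) = 9 + ((((⅐)*(-18 - 5)/6)*H + 4) - 2*H)*(-5) = 9 + ((((⅐)*(⅙)*(-23))*H + 4) - 2*H)*(-5) = 9 + ((-23*H/42 + 4) - 2*H)*(-5) = 9 + ((4 - 23*H/42) - 2*H)*(-5) = 9 + (4 - 107*H/42)*(-5) = 9 + (-20 + 535*H/42) = -11 + 535*H/42)
6*Z(4, -8) = 6*(-11 + (535/42)*(-8)) = 6*(-11 - 2140/21) = 6*(-2371/21) = -4742/7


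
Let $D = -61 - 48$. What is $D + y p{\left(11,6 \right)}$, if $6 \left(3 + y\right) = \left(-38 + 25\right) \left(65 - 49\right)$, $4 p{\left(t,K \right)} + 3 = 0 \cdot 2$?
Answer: $- \frac{323}{4} \approx -80.75$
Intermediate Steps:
$p{\left(t,K \right)} = - \frac{3}{4}$ ($p{\left(t,K \right)} = - \frac{3}{4} + \frac{0 \cdot 2}{4} = - \frac{3}{4} + \frac{1}{4} \cdot 0 = - \frac{3}{4} + 0 = - \frac{3}{4}$)
$D = -109$
$y = - \frac{113}{3}$ ($y = -3 + \frac{\left(-38 + 25\right) \left(65 - 49\right)}{6} = -3 + \frac{\left(-13\right) 16}{6} = -3 + \frac{1}{6} \left(-208\right) = -3 - \frac{104}{3} = - \frac{113}{3} \approx -37.667$)
$D + y p{\left(11,6 \right)} = -109 - - \frac{113}{4} = -109 + \frac{113}{4} = - \frac{323}{4}$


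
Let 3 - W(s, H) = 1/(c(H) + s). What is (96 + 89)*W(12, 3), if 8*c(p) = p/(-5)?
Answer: 257335/477 ≈ 539.49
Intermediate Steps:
c(p) = -p/40 (c(p) = (p/(-5))/8 = (p*(-⅕))/8 = (-p/5)/8 = -p/40)
W(s, H) = 3 - 1/(s - H/40) (W(s, H) = 3 - 1/(-H/40 + s) = 3 - 1/(s - H/40))
(96 + 89)*W(12, 3) = (96 + 89)*((40 - 120*12 + 3*3)/(3 - 40*12)) = 185*((40 - 1440 + 9)/(3 - 480)) = 185*(-1391/(-477)) = 185*(-1/477*(-1391)) = 185*(1391/477) = 257335/477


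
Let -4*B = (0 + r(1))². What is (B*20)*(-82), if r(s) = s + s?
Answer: 1640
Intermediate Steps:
r(s) = 2*s
B = -1 (B = -(0 + 2*1)²/4 = -(0 + 2)²/4 = -¼*2² = -¼*4 = -1)
(B*20)*(-82) = -1*20*(-82) = -20*(-82) = 1640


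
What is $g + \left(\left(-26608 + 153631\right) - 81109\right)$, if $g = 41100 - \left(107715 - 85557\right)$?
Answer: $64856$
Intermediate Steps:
$g = 18942$ ($g = 41100 - \left(107715 - 85557\right) = 41100 - 22158 = 18942$)
$g + \left(\left(-26608 + 153631\right) - 81109\right) = 18942 + \left(\left(-26608 + 153631\right) - 81109\right) = 18942 + \left(127023 - 81109\right) = 18942 + 45914 = 64856$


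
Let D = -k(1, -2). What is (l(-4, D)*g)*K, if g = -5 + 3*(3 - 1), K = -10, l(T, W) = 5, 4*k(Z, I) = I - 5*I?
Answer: -50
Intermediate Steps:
k(Z, I) = -I (k(Z, I) = (I - 5*I)/4 = (-4*I)/4 = -I)
D = -2 (D = -(-1)*(-2) = -1*2 = -2)
g = 1 (g = -5 + 3*2 = -5 + 6 = 1)
(l(-4, D)*g)*K = (5*1)*(-10) = 5*(-10) = -50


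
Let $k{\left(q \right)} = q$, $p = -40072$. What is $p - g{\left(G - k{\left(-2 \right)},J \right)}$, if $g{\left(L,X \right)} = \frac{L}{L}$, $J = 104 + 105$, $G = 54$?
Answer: $-40073$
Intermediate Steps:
$J = 209$
$g{\left(L,X \right)} = 1$
$p - g{\left(G - k{\left(-2 \right)},J \right)} = -40072 - 1 = -40073$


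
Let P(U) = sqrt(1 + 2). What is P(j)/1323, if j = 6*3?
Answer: sqrt(3)/1323 ≈ 0.0013092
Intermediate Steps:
j = 18
P(U) = sqrt(3)
P(j)/1323 = sqrt(3)/1323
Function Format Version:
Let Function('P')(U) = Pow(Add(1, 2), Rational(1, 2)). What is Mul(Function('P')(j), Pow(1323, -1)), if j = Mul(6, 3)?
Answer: Mul(Rational(1, 1323), Pow(3, Rational(1, 2))) ≈ 0.0013092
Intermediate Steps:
j = 18
Function('P')(U) = Pow(3, Rational(1, 2))
Mul(Function('P')(j), Pow(1323, -1)) = Mul(Pow(3, Rational(1, 2)), Pow(1323, -1)) = Mul(Pow(3, Rational(1, 2)), Rational(1, 1323)) = Mul(Rational(1, 1323), Pow(3, Rational(1, 2)))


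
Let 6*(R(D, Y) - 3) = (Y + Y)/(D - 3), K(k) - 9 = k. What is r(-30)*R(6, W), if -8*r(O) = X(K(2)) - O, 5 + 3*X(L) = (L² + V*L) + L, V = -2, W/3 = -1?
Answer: -65/3 ≈ -21.667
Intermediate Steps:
W = -3 (W = 3*(-1) = -3)
K(k) = 9 + k
R(D, Y) = 3 + Y/(3*(-3 + D)) (R(D, Y) = 3 + ((Y + Y)/(D - 3))/6 = 3 + ((2*Y)/(-3 + D))/6 = 3 + (2*Y/(-3 + D))/6 = 3 + Y/(3*(-3 + D)))
X(L) = -5/3 - L/3 + L²/3 (X(L) = -5/3 + ((L² - 2*L) + L)/3 = -5/3 + (L² - L)/3 = -5/3 + (-L/3 + L²/3) = -5/3 - L/3 + L²/3)
r(O) = -35/8 + O/8 (r(O) = -((-5/3 - (9 + 2)/3 + (9 + 2)²/3) - O)/8 = -((-5/3 - ⅓*11 + (⅓)*11²) - O)/8 = -((-5/3 - 11/3 + (⅓)*121) - O)/8 = -((-5/3 - 11/3 + 121/3) - O)/8 = -(35 - O)/8 = -35/8 + O/8)
r(-30)*R(6, W) = (-35/8 + (⅛)*(-30))*((-27 - 3 + 9*6)/(3*(-3 + 6))) = (-35/8 - 15/4)*((⅓)*(-27 - 3 + 54)/3) = -65*24/(24*3) = -65/8*8/3 = -65/3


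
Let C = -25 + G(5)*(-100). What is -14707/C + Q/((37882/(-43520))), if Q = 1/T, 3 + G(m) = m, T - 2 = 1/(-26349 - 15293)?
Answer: 9593605993/148072275 ≈ 64.790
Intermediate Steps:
T = 83283/41642 (T = 2 + 1/(-26349 - 15293) = 2 + 1/(-41642) = 2 - 1/41642 = 83283/41642 ≈ 2.0000)
G(m) = -3 + m
Q = 41642/83283 (Q = 1/(83283/41642) = 41642/83283 ≈ 0.50001)
C = -225 (C = -25 + (-3 + 5)*(-100) = -25 + 2*(-100) = -25 - 200 = -225)
-14707/C + Q/((37882/(-43520))) = -14707/(-225) + 41642/(83283*((37882/(-43520)))) = -14707*(-1/225) + 41642/(83283*((37882*(-1/43520)))) = 14707/225 + 41642/(83283*(-18941/21760)) = 14707/225 + (41642/83283)*(-21760/18941) = 14707/225 - 1134080/1974297 = 9593605993/148072275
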